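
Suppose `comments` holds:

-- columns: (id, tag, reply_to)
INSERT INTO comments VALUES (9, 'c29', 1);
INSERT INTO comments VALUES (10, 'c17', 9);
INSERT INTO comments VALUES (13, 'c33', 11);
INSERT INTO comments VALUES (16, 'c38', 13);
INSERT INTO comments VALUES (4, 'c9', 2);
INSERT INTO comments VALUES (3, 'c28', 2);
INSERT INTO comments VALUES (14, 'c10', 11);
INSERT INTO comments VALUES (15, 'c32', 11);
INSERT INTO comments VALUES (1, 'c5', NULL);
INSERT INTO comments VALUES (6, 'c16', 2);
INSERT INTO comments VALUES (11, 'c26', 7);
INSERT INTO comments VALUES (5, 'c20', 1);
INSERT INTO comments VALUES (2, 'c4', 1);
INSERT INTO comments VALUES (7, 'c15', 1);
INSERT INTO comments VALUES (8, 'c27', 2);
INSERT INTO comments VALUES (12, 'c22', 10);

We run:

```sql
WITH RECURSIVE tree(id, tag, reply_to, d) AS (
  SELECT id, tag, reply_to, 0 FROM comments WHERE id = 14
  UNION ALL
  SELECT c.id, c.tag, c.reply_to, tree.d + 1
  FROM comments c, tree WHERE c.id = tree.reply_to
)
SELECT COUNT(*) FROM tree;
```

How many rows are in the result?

4

Base: id=14 (c10), reply_to=11, d 0.
Iteration 1: join on id=11 -> c26 (id 11, reply_to=7, d 1).
Iteration 2: join on id=7 -> c15 (id 7, reply_to=1, d 2).
Iteration 3: join on id=1 -> c5 (id 1, reply_to=NULL, d 3).
Iteration 4: reply_to is NULL; no match; recursion stops.
Total rows emitted: 4.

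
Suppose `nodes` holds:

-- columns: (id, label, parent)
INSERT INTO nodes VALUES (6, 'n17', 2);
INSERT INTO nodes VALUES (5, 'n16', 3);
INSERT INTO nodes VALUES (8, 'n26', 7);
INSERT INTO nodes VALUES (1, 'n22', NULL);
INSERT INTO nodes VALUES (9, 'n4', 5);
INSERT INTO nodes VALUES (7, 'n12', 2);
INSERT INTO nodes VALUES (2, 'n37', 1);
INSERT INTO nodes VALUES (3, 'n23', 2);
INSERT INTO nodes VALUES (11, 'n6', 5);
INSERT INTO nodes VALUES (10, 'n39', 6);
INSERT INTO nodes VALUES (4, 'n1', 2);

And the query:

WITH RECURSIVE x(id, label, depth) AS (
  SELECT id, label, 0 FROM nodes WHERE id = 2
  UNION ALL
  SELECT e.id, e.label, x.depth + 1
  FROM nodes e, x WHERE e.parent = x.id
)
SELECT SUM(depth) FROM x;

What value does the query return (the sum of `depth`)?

Base: id=2 (n37) at depth 0.
Iteration 1: rows with parent in {2} -> n23 (id 3, depth 1), n1 (id 4, depth 1), n17 (id 6, depth 1), n12 (id 7, depth 1).
Iteration 2: rows with parent in {3,4,6,7} -> n16 (id 5, depth 2), n26 (id 8, depth 2), n39 (id 10, depth 2).
Iteration 3: rows with parent in {5,8,10} -> n4 (id 9, depth 3), n6 (id 11, depth 3).
Iteration 4: no rows with parent in {9,11}; recursion stops.
SUM(depth) = 0 + 1 + 1 + 1 + 1 + 2 + 2 + 2 + 3 + 3 = 16.

16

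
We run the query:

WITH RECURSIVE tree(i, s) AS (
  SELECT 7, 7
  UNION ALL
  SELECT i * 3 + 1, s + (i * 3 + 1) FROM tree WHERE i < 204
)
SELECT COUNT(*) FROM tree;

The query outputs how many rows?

5

Base: i=7, s=7.
Iteration 1: 7 < 204 holds -> i = 7 * 3 + 1 = 22, s = 7 + 22 = 29.
Iteration 2: 22 < 204 holds -> i = 22 * 3 + 1 = 67, s = 29 + 67 = 96.
Iteration 3: 67 < 204 holds -> i = 67 * 3 + 1 = 202, s = 96 + 202 = 298.
Iteration 4: 202 < 204 holds -> i = 202 * 3 + 1 = 607, s = 298 + 607 = 905.
Iteration 5: 607 < 204 fails; recursion stops.
Total rows emitted: 5.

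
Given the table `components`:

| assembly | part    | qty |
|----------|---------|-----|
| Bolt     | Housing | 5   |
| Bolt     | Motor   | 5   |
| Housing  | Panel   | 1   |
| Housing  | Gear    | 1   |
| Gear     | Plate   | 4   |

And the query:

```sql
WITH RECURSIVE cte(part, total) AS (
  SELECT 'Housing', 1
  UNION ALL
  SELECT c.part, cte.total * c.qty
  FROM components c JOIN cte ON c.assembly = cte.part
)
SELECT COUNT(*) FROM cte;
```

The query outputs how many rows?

4

Base: (Housing, total=1).
Iteration 1: components of {Housing} -> Gear = 1*1 = 1, Panel = 1*1 = 1.
Iteration 2: components of {Gear,Panel} -> Plate = 1*4 = 4.
Iteration 3: no further components; recursion stops.
Total rows emitted: 4.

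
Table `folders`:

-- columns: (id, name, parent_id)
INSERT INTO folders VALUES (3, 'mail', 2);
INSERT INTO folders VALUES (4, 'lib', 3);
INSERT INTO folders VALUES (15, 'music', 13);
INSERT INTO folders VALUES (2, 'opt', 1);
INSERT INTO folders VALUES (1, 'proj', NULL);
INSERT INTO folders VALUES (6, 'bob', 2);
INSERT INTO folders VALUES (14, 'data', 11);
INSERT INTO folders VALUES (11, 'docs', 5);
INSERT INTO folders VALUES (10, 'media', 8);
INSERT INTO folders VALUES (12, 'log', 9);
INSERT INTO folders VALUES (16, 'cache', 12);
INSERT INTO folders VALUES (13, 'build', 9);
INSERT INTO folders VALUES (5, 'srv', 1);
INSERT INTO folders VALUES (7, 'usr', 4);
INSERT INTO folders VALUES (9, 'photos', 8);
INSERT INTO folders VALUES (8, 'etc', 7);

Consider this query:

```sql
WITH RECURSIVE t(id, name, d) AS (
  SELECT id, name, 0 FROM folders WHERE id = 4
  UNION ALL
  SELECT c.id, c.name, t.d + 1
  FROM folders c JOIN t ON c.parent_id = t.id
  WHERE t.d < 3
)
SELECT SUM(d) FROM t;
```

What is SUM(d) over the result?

Base: id=4 (lib) at d 0.
Iteration 1: rows with parent_id in {4} -> usr (id 7, d 1).
Iteration 2: rows with parent_id in {7} -> etc (id 8, d 2).
Iteration 3: rows with parent_id in {8} -> photos (id 9, d 3), media (id 10, d 3).
Iteration 4: d < 3 fails for all current rows; recursion stops.
SUM(d) = 0 + 1 + 2 + 3 + 3 = 9.

9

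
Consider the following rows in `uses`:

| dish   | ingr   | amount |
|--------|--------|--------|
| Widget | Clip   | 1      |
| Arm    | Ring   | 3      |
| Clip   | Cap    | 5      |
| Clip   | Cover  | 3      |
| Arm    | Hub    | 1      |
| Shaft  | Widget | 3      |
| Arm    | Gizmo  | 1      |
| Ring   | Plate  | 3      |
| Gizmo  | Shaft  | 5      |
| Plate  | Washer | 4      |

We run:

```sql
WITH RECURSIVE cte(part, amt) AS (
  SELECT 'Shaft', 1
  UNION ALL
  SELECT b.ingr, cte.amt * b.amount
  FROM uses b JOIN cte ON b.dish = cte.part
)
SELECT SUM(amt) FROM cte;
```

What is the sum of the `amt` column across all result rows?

Base: (Shaft, amt=1).
Iteration 1: components of {Shaft} -> Widget = 1*3 = 3.
Iteration 2: components of {Widget} -> Clip = 3*1 = 3.
Iteration 3: components of {Clip} -> Cap = 3*5 = 15, Cover = 3*3 = 9.
Iteration 4: no further components; recursion stops.
SUM(amt) = 1 + 3 + 3 + 15 + 9 = 31.

31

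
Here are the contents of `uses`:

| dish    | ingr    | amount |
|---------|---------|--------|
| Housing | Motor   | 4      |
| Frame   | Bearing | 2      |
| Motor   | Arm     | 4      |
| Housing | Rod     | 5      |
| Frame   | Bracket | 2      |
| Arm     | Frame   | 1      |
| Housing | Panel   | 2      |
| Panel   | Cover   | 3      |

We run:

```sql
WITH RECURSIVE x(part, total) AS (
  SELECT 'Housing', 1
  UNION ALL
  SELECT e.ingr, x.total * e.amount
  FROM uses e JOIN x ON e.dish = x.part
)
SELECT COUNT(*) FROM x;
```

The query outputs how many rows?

Base: (Housing, total=1).
Iteration 1: components of {Housing} -> Motor = 1*4 = 4, Panel = 1*2 = 2, Rod = 1*5 = 5.
Iteration 2: components of {Motor,Panel,Rod} -> Arm = 4*4 = 16, Cover = 2*3 = 6.
Iteration 3: components of {Arm,Cover} -> Frame = 16*1 = 16.
Iteration 4: components of {Frame} -> Bearing = 16*2 = 32, Bracket = 16*2 = 32.
Iteration 5: no further components; recursion stops.
Total rows emitted: 9.

9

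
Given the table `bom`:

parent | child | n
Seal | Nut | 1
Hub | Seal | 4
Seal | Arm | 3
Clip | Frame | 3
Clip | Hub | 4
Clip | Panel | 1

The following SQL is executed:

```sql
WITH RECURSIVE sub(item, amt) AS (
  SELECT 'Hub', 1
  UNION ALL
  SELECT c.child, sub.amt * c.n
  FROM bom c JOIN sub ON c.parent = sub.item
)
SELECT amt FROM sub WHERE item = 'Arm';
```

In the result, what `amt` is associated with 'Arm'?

12

Base: (Hub, amt=1).
Iteration 1: components of {Hub} -> Seal = 1*4 = 4.
Iteration 2: components of {Seal} -> Arm = 4*3 = 12, Nut = 4*1 = 4.
Iteration 3: no further components; recursion stops.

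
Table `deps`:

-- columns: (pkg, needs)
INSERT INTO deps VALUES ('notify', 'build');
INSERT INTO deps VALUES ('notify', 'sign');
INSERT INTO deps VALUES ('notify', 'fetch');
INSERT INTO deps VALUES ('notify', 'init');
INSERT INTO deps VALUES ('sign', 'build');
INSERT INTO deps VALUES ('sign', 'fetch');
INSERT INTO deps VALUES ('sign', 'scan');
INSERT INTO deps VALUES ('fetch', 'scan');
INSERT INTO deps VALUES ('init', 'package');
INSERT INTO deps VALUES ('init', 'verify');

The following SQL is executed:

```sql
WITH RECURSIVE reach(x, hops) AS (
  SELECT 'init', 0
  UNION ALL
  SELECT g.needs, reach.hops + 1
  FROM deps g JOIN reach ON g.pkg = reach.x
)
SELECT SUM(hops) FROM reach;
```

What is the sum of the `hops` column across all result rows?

Base: (init, hops=0).
Iteration 1: edges from {init} -> (package, hops=1), (verify, hops=1).
Iteration 2: no outgoing edges from {package,verify}; recursion stops.
SUM(hops) = 0 + 1 + 1 = 2.

2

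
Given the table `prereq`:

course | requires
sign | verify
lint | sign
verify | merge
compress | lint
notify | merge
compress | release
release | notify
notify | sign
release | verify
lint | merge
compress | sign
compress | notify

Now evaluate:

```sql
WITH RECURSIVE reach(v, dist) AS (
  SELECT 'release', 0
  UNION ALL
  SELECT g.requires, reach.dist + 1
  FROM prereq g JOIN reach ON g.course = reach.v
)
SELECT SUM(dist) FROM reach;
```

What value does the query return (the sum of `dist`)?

15

Base: (release, dist=0).
Iteration 1: edges from {release} -> (notify, dist=1), (verify, dist=1).
Iteration 2: edges from {notify,verify} -> (merge, dist=2) x2, (sign, dist=2). [UNION ALL keeps all 3 new rows, including repeats]
Iteration 3: edges from {merge,sign} -> (verify, dist=3).
Iteration 4: edges from {verify} -> (merge, dist=4).
Iteration 5: no outgoing edges from {merge}; recursion stops.
SUM(dist) = 0 + 1 + 1 + 2 + 2 + 2 + 3 + 4 = 15.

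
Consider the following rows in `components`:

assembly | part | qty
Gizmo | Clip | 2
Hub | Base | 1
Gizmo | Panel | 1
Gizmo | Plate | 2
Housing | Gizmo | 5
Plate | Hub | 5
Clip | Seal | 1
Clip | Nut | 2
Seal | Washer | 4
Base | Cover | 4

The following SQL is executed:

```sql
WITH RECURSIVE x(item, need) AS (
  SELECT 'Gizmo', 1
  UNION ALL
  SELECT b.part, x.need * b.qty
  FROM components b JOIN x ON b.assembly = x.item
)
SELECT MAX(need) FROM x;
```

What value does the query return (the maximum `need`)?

Base: (Gizmo, need=1).
Iteration 1: components of {Gizmo} -> Clip = 1*2 = 2, Panel = 1*1 = 1, Plate = 1*2 = 2.
Iteration 2: components of {Clip,Panel,Plate} -> Hub = 2*5 = 10, Nut = 2*2 = 4, Seal = 2*1 = 2.
Iteration 3: components of {Hub,Nut,Seal} -> Base = 10*1 = 10, Washer = 2*4 = 8.
Iteration 4: components of {Base,Washer} -> Cover = 10*4 = 40.
Iteration 5: no further components; recursion stops.
need values: 1, 2, 1, 2, 2, 4, 10, 8, 10, 40; the maximum is 40.

40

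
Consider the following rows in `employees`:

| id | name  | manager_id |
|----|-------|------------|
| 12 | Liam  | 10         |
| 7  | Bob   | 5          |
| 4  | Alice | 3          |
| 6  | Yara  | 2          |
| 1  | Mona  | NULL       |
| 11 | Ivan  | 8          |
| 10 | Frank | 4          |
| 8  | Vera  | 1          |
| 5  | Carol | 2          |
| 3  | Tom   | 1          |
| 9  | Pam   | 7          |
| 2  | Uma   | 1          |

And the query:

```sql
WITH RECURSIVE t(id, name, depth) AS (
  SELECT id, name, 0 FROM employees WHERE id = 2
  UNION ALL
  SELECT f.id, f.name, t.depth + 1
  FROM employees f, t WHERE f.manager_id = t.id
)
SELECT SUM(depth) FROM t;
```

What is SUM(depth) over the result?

Base: id=2 (Uma) at depth 0.
Iteration 1: rows with manager_id in {2} -> Carol (id 5, depth 1), Yara (id 6, depth 1).
Iteration 2: rows with manager_id in {5,6} -> Bob (id 7, depth 2).
Iteration 3: rows with manager_id in {7} -> Pam (id 9, depth 3).
Iteration 4: no rows with manager_id in {9}; recursion stops.
SUM(depth) = 0 + 1 + 1 + 2 + 3 = 7.

7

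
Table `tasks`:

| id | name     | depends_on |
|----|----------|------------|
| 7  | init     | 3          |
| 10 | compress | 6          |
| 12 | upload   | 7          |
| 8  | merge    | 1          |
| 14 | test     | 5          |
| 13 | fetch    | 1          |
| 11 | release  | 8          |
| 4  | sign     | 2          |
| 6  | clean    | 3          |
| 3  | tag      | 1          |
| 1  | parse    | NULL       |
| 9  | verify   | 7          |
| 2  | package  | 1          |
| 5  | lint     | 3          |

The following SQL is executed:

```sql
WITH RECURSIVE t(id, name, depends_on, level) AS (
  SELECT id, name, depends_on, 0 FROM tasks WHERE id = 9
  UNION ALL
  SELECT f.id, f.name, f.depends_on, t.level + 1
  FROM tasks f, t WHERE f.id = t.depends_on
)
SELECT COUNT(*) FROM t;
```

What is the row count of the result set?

4

Base: id=9 (verify), depends_on=7, level 0.
Iteration 1: join on id=7 -> init (id 7, depends_on=3, level 1).
Iteration 2: join on id=3 -> tag (id 3, depends_on=1, level 2).
Iteration 3: join on id=1 -> parse (id 1, depends_on=NULL, level 3).
Iteration 4: depends_on is NULL; no match; recursion stops.
Total rows emitted: 4.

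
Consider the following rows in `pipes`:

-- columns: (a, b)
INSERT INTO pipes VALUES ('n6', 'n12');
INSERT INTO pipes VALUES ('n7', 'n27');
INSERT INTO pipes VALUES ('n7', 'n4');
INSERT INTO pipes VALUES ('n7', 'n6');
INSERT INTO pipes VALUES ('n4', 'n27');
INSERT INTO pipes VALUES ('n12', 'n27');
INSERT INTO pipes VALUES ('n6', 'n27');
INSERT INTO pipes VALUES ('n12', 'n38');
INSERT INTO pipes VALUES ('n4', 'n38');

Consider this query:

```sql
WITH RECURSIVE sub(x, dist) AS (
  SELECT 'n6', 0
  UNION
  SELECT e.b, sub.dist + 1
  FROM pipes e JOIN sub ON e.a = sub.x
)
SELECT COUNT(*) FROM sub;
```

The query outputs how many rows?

5

Base: (n6, dist=0).
Iteration 1: edges from {n6} -> (n12, dist=1), (n27, dist=1).
Iteration 2: edges from {n12,n27} -> (n27, dist=2), (n38, dist=2).
Iteration 3: no outgoing edges from {n27,n38}; recursion stops.
Total rows emitted: 5.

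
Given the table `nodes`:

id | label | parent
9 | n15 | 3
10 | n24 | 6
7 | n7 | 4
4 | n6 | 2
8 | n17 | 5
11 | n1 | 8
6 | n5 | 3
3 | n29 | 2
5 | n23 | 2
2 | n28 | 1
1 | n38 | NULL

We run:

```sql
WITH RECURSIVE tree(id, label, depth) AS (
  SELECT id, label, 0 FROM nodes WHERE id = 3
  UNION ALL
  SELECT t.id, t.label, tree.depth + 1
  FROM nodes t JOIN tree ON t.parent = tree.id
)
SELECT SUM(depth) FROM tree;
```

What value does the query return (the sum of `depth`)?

4

Base: id=3 (n29) at depth 0.
Iteration 1: rows with parent in {3} -> n5 (id 6, depth 1), n15 (id 9, depth 1).
Iteration 2: rows with parent in {6,9} -> n24 (id 10, depth 2).
Iteration 3: no rows with parent in {10}; recursion stops.
SUM(depth) = 0 + 1 + 1 + 2 = 4.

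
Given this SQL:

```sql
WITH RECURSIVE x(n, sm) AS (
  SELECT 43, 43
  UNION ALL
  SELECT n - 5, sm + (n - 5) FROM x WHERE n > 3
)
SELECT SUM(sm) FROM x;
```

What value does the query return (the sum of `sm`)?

1335

Base: n=43, sm=43.
Iteration 1: 43 > 3 holds -> n = 43 - 5 = 38, sm = 43 + 38 = 81.
Iteration 2: 38 > 3 holds -> n = 38 - 5 = 33, sm = 81 + 33 = 114.
Iteration 3: 33 > 3 holds -> n = 33 - 5 = 28, sm = 114 + 28 = 142.
Iteration 4: 28 > 3 holds -> n = 28 - 5 = 23, sm = 142 + 23 = 165.
Iteration 5: 23 > 3 holds -> n = 23 - 5 = 18, sm = 165 + 18 = 183.
Iteration 6: 18 > 3 holds -> n = 18 - 5 = 13, sm = 183 + 13 = 196.
Iteration 7: 13 > 3 holds -> n = 13 - 5 = 8, sm = 196 + 8 = 204.
Iteration 8: 8 > 3 holds -> n = 8 - 5 = 3, sm = 204 + 3 = 207.
Iteration 9: 3 > 3 fails; recursion stops.
SUM(sm) = 43 + 81 + 114 + 142 + 165 + 183 + 196 + 204 + 207 = 1335.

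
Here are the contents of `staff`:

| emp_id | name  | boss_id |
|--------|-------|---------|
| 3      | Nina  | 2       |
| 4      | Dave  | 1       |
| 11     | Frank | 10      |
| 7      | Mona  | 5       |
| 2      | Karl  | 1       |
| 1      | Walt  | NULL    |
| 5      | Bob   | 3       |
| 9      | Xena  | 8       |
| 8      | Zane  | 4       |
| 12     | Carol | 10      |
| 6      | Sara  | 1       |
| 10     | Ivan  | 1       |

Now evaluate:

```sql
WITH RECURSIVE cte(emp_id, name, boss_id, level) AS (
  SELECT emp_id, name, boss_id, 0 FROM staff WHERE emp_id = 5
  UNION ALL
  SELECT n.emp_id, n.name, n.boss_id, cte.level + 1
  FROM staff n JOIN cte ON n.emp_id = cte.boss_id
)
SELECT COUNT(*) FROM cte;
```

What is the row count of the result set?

Base: emp_id=5 (Bob), boss_id=3, level 0.
Iteration 1: join on emp_id=3 -> Nina (id 3, boss_id=2, level 1).
Iteration 2: join on emp_id=2 -> Karl (id 2, boss_id=1, level 2).
Iteration 3: join on emp_id=1 -> Walt (id 1, boss_id=NULL, level 3).
Iteration 4: boss_id is NULL; no match; recursion stops.
Total rows emitted: 4.

4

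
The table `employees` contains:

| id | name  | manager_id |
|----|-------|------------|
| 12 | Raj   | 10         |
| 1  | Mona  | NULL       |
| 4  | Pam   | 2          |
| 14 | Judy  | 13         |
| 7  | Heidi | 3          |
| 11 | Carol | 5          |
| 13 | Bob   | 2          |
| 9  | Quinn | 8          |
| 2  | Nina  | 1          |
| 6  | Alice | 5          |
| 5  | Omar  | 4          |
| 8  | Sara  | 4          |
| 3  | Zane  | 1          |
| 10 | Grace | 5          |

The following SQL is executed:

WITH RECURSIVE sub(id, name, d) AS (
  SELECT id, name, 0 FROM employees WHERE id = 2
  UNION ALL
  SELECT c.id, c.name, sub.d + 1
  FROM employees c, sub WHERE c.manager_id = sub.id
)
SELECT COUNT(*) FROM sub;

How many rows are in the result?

11

Base: id=2 (Nina) at d 0.
Iteration 1: rows with manager_id in {2} -> Pam (id 4, d 1), Bob (id 13, d 1).
Iteration 2: rows with manager_id in {4,13} -> Omar (id 5, d 2), Sara (id 8, d 2), Judy (id 14, d 2).
Iteration 3: rows with manager_id in {5,8,14} -> Alice (id 6, d 3), Quinn (id 9, d 3), Grace (id 10, d 3), Carol (id 11, d 3).
Iteration 4: rows with manager_id in {6,9,10,11} -> Raj (id 12, d 4).
Iteration 5: no rows with manager_id in {12}; recursion stops.
Total rows emitted: 11.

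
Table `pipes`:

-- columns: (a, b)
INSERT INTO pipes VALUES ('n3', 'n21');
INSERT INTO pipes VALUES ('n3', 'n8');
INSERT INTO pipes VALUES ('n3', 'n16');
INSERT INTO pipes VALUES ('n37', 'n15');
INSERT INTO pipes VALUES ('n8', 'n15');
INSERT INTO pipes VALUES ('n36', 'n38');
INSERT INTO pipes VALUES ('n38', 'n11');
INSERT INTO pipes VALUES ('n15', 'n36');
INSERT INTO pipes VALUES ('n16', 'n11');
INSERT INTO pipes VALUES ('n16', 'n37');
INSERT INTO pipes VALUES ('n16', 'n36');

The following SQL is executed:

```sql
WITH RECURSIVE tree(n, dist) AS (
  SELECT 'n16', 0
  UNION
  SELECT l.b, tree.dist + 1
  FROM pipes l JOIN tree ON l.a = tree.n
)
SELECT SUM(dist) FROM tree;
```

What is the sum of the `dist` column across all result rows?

Base: (n16, dist=0).
Iteration 1: edges from {n16} -> (n11, dist=1), (n36, dist=1), (n37, dist=1).
Iteration 2: edges from {n11,n36,n37} -> (n15, dist=2), (n38, dist=2).
Iteration 3: edges from {n15,n38} -> (n11, dist=3), (n36, dist=3).
Iteration 4: edges from {n11,n36} -> (n38, dist=4).
Iteration 5: edges from {n38} -> (n11, dist=5).
Iteration 6: no outgoing edges from {n11}; recursion stops.
SUM(dist) = 0 + 1 + 1 + 1 + 2 + 2 + 3 + 3 + 4 + 5 = 22.

22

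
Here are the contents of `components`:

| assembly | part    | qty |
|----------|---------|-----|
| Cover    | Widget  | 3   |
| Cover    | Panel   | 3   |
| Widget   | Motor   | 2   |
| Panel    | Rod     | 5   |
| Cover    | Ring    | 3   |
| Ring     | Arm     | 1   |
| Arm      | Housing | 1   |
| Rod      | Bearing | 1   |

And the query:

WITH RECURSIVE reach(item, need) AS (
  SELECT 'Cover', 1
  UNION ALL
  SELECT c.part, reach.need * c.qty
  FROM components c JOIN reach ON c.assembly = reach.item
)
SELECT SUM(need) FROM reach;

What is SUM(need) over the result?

Base: (Cover, need=1).
Iteration 1: components of {Cover} -> Panel = 1*3 = 3, Ring = 1*3 = 3, Widget = 1*3 = 3.
Iteration 2: components of {Panel,Ring,Widget} -> Arm = 3*1 = 3, Motor = 3*2 = 6, Rod = 3*5 = 15.
Iteration 3: components of {Arm,Motor,Rod} -> Bearing = 15*1 = 15, Housing = 3*1 = 3.
Iteration 4: no further components; recursion stops.
SUM(need) = 1 + 3 + 3 + 3 + 6 + 15 + 3 + 15 + 3 = 52.

52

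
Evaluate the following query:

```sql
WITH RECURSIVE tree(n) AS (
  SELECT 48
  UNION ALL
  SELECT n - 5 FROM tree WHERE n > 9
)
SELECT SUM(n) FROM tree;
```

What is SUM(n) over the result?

Base: n=48.
Iteration 1: 48 > 9 holds -> n = 48 - 5 = 43.
Iteration 2: 43 > 9 holds -> n = 43 - 5 = 38.
Iteration 3: 38 > 9 holds -> n = 38 - 5 = 33.
Iteration 4: 33 > 9 holds -> n = 33 - 5 = 28.
Iteration 5: 28 > 9 holds -> n = 28 - 5 = 23.
Iteration 6: 23 > 9 holds -> n = 23 - 5 = 18.
Iteration 7: 18 > 9 holds -> n = 18 - 5 = 13.
Iteration 8: 13 > 9 holds -> n = 13 - 5 = 8.
Iteration 9: 8 > 9 fails; recursion stops.
SUM(n) = 48 + 43 + 38 + 33 + 28 + 23 + 18 + 13 + 8 = 252.

252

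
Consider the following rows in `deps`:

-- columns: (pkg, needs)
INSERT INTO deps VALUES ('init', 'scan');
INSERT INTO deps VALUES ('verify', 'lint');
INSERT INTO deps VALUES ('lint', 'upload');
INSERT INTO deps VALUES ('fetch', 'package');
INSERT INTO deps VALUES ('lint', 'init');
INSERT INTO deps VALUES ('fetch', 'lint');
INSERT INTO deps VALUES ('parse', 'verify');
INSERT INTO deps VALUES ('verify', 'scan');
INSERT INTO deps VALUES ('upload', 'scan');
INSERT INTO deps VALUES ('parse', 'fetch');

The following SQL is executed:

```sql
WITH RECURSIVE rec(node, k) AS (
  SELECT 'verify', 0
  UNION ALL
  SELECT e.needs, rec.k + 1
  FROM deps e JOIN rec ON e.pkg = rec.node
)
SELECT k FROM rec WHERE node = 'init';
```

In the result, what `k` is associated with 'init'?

2

Base: (verify, k=0).
Iteration 1: edges from {verify} -> (lint, k=1), (scan, k=1).
Iteration 2: edges from {lint,scan} -> (init, k=2), (upload, k=2).
Iteration 3: edges from {init,upload} -> (scan, k=3) x2. [UNION ALL keeps all 2 new rows, including repeats]
Iteration 4: no outgoing edges from {scan}; recursion stops.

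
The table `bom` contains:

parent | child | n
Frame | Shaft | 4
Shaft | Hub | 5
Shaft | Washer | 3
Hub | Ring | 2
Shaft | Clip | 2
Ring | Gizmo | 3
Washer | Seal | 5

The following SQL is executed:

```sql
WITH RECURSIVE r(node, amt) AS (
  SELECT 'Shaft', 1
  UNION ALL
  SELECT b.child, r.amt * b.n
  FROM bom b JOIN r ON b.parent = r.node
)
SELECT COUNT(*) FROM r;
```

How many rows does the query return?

Base: (Shaft, amt=1).
Iteration 1: components of {Shaft} -> Clip = 1*2 = 2, Hub = 1*5 = 5, Washer = 1*3 = 3.
Iteration 2: components of {Clip,Hub,Washer} -> Ring = 5*2 = 10, Seal = 3*5 = 15.
Iteration 3: components of {Ring,Seal} -> Gizmo = 10*3 = 30.
Iteration 4: no further components; recursion stops.
Total rows emitted: 7.

7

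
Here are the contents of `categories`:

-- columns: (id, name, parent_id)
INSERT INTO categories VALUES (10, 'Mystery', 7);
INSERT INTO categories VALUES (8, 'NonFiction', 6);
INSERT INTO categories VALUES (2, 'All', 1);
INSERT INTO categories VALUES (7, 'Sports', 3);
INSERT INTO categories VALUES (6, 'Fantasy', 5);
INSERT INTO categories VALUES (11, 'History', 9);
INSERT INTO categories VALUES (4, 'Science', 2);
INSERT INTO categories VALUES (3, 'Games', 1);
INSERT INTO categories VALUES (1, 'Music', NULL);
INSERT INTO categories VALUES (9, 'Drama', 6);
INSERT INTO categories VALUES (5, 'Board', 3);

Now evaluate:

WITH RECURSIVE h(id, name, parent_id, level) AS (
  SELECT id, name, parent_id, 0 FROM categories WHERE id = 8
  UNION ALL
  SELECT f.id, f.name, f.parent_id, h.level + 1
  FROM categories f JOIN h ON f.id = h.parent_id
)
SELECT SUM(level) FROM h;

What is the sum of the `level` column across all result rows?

Base: id=8 (NonFiction), parent_id=6, level 0.
Iteration 1: join on id=6 -> Fantasy (id 6, parent_id=5, level 1).
Iteration 2: join on id=5 -> Board (id 5, parent_id=3, level 2).
Iteration 3: join on id=3 -> Games (id 3, parent_id=1, level 3).
Iteration 4: join on id=1 -> Music (id 1, parent_id=NULL, level 4).
Iteration 5: parent_id is NULL; no match; recursion stops.
SUM(level) = 0 + 1 + 2 + 3 + 4 = 10.

10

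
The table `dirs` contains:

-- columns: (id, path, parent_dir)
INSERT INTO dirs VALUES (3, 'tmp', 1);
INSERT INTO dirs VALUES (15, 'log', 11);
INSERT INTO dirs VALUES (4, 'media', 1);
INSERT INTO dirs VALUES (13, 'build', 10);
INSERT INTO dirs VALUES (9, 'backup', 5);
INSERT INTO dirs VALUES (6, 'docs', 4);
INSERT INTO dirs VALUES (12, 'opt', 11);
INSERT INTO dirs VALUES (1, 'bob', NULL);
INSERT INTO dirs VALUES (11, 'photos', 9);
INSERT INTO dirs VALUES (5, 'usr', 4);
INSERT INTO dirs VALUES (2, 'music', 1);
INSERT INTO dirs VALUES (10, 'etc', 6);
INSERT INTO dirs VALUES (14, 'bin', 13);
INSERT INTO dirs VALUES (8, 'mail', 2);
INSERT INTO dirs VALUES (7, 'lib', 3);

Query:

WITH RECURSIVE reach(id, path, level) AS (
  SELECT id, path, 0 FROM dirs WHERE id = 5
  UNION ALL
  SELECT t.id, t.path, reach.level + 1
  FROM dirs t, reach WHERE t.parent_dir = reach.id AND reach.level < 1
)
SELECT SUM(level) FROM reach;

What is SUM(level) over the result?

1

Base: id=5 (usr) at level 0.
Iteration 1: rows with parent_dir in {5} -> backup (id 9, level 1).
Iteration 2: level < 1 fails for all current rows; recursion stops.
SUM(level) = 0 + 1 = 1.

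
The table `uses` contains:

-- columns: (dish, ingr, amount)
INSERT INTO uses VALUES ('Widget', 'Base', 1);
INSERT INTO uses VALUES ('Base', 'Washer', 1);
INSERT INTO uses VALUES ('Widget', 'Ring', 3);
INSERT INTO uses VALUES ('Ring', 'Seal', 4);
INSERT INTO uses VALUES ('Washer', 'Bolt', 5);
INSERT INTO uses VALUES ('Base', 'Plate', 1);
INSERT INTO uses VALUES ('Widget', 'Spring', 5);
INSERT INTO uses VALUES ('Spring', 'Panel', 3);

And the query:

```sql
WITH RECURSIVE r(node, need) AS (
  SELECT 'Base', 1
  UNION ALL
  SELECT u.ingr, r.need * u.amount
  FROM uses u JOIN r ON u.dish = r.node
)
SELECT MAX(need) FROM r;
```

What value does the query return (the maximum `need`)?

5

Base: (Base, need=1).
Iteration 1: components of {Base} -> Plate = 1*1 = 1, Washer = 1*1 = 1.
Iteration 2: components of {Plate,Washer} -> Bolt = 1*5 = 5.
Iteration 3: no further components; recursion stops.
need values: 1, 1, 1, 5; the maximum is 5.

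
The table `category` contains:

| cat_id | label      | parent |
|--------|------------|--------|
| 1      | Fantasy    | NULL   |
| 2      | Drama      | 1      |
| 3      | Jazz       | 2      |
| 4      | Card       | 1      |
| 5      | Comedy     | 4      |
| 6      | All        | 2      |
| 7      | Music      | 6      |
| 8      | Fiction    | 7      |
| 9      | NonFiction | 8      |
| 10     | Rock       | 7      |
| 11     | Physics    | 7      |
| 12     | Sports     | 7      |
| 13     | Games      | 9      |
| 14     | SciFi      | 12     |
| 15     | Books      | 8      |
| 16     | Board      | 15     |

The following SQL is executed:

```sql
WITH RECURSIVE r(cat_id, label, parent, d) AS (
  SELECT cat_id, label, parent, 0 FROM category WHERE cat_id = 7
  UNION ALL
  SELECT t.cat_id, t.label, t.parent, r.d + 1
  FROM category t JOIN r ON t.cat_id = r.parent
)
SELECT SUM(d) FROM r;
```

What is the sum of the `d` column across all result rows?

6

Base: cat_id=7 (Music), parent=6, d 0.
Iteration 1: join on cat_id=6 -> All (id 6, parent=2, d 1).
Iteration 2: join on cat_id=2 -> Drama (id 2, parent=1, d 2).
Iteration 3: join on cat_id=1 -> Fantasy (id 1, parent=NULL, d 3).
Iteration 4: parent is NULL; no match; recursion stops.
SUM(d) = 0 + 1 + 2 + 3 = 6.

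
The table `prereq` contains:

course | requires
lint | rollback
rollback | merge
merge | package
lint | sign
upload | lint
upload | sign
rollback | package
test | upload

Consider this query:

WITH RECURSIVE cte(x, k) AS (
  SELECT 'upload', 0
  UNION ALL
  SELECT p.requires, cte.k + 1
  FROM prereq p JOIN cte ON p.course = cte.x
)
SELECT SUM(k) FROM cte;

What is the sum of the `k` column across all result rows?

Base: (upload, k=0).
Iteration 1: edges from {upload} -> (lint, k=1), (sign, k=1).
Iteration 2: edges from {lint,sign} -> (rollback, k=2), (sign, k=2).
Iteration 3: edges from {rollback,sign} -> (merge, k=3), (package, k=3).
Iteration 4: edges from {merge,package} -> (package, k=4).
Iteration 5: no outgoing edges from {package}; recursion stops.
SUM(k) = 0 + 1 + 1 + 2 + 2 + 3 + 3 + 4 = 16.

16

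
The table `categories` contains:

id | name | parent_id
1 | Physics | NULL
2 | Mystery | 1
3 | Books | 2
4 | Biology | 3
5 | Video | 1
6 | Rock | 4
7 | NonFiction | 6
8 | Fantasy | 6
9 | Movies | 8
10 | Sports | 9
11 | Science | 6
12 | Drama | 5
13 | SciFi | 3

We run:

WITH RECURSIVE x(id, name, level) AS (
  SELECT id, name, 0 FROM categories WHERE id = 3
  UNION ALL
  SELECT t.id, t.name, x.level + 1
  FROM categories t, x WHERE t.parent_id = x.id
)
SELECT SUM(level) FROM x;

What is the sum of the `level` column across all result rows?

22

Base: id=3 (Books) at level 0.
Iteration 1: rows with parent_id in {3} -> Biology (id 4, level 1), SciFi (id 13, level 1).
Iteration 2: rows with parent_id in {4,13} -> Rock (id 6, level 2).
Iteration 3: rows with parent_id in {6} -> NonFiction (id 7, level 3), Fantasy (id 8, level 3), Science (id 11, level 3).
Iteration 4: rows with parent_id in {7,8,11} -> Movies (id 9, level 4).
Iteration 5: rows with parent_id in {9} -> Sports (id 10, level 5).
Iteration 6: no rows with parent_id in {10}; recursion stops.
SUM(level) = 0 + 1 + 1 + 2 + 3 + 3 + 3 + 4 + 5 = 22.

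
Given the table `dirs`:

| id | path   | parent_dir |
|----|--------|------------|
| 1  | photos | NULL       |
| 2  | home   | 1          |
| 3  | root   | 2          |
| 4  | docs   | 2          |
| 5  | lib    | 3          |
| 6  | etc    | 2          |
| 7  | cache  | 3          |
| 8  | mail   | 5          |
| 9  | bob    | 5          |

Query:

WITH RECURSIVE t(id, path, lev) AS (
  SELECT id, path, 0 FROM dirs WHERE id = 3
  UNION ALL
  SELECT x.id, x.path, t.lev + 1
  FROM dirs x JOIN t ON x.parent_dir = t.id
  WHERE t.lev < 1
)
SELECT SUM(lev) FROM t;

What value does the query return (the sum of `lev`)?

Base: id=3 (root) at lev 0.
Iteration 1: rows with parent_dir in {3} -> lib (id 5, lev 1), cache (id 7, lev 1).
Iteration 2: lev < 1 fails for all current rows; recursion stops.
SUM(lev) = 0 + 1 + 1 = 2.

2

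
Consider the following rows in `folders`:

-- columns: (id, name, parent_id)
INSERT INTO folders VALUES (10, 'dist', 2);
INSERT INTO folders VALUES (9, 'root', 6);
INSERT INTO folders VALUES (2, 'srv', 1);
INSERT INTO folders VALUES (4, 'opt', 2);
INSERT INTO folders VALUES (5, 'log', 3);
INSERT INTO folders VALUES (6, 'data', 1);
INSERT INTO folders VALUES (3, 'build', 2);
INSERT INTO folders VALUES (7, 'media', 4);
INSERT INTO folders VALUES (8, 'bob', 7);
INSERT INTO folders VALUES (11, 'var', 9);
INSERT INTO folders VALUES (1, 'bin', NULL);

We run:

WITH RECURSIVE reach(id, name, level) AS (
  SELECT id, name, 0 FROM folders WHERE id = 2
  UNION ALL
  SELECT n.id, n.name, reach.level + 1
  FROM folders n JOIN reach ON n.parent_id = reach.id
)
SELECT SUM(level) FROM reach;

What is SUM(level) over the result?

Base: id=2 (srv) at level 0.
Iteration 1: rows with parent_id in {2} -> build (id 3, level 1), opt (id 4, level 1), dist (id 10, level 1).
Iteration 2: rows with parent_id in {3,4,10} -> log (id 5, level 2), media (id 7, level 2).
Iteration 3: rows with parent_id in {5,7} -> bob (id 8, level 3).
Iteration 4: no rows with parent_id in {8}; recursion stops.
SUM(level) = 0 + 1 + 1 + 1 + 2 + 2 + 3 = 10.

10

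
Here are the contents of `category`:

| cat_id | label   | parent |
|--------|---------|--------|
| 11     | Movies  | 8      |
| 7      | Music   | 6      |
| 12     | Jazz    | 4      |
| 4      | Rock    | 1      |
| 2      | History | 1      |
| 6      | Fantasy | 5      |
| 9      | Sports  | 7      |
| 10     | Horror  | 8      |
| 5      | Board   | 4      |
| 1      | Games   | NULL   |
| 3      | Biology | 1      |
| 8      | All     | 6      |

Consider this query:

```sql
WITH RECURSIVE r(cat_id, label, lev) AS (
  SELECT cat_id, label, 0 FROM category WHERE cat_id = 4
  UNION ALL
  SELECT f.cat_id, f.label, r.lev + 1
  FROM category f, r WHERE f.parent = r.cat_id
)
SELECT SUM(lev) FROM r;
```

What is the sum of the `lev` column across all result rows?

22

Base: cat_id=4 (Rock) at lev 0.
Iteration 1: rows with parent in {4} -> Board (id 5, lev 1), Jazz (id 12, lev 1).
Iteration 2: rows with parent in {5,12} -> Fantasy (id 6, lev 2).
Iteration 3: rows with parent in {6} -> Music (id 7, lev 3), All (id 8, lev 3).
Iteration 4: rows with parent in {7,8} -> Sports (id 9, lev 4), Horror (id 10, lev 4), Movies (id 11, lev 4).
Iteration 5: no rows with parent in {9,10,11}; recursion stops.
SUM(lev) = 0 + 1 + 1 + 2 + 3 + 3 + 4 + 4 + 4 = 22.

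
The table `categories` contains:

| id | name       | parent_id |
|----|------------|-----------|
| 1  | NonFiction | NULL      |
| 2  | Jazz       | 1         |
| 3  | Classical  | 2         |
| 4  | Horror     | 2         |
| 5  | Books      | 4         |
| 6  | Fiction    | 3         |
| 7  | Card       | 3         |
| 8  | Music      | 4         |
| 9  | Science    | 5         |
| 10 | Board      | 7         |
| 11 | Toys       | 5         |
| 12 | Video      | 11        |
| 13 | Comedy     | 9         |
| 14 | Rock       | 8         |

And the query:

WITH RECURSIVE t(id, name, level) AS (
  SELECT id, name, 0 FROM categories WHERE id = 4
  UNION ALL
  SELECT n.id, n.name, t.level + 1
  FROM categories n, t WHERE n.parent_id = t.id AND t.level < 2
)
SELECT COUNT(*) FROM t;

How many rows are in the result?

6

Base: id=4 (Horror) at level 0.
Iteration 1: rows with parent_id in {4} -> Books (id 5, level 1), Music (id 8, level 1).
Iteration 2: rows with parent_id in {5,8} -> Science (id 9, level 2), Toys (id 11, level 2), Rock (id 14, level 2).
Iteration 3: level < 2 fails for all current rows; recursion stops.
Total rows emitted: 6.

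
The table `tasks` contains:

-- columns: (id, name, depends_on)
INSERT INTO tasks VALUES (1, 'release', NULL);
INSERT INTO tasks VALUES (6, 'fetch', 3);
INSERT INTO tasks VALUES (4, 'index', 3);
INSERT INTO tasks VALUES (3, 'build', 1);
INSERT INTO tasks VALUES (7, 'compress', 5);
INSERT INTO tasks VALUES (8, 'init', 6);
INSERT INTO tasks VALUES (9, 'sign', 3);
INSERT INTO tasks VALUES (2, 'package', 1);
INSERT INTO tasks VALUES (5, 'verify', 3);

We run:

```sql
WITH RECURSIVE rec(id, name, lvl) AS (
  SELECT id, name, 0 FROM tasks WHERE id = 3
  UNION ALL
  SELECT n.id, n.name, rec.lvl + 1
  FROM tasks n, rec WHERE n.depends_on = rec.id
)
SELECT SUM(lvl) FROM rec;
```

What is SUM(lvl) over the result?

8

Base: id=3 (build) at lvl 0.
Iteration 1: rows with depends_on in {3} -> index (id 4, lvl 1), verify (id 5, lvl 1), fetch (id 6, lvl 1), sign (id 9, lvl 1).
Iteration 2: rows with depends_on in {4,5,6,9} -> compress (id 7, lvl 2), init (id 8, lvl 2).
Iteration 3: no rows with depends_on in {7,8}; recursion stops.
SUM(lvl) = 0 + 1 + 1 + 1 + 1 + 2 + 2 = 8.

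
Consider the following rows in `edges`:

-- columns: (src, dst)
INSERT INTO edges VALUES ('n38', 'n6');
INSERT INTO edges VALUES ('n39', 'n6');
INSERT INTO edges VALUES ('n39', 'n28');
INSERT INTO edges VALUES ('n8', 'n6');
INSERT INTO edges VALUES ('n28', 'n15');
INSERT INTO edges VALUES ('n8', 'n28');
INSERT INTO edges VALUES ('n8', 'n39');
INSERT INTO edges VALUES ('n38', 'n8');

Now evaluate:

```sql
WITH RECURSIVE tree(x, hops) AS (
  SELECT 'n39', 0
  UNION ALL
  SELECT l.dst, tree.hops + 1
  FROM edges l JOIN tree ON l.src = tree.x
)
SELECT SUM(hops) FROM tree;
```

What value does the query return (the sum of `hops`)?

4

Base: (n39, hops=0).
Iteration 1: edges from {n39} -> (n28, hops=1), (n6, hops=1).
Iteration 2: edges from {n28,n6} -> (n15, hops=2).
Iteration 3: no outgoing edges from {n15}; recursion stops.
SUM(hops) = 0 + 1 + 1 + 2 = 4.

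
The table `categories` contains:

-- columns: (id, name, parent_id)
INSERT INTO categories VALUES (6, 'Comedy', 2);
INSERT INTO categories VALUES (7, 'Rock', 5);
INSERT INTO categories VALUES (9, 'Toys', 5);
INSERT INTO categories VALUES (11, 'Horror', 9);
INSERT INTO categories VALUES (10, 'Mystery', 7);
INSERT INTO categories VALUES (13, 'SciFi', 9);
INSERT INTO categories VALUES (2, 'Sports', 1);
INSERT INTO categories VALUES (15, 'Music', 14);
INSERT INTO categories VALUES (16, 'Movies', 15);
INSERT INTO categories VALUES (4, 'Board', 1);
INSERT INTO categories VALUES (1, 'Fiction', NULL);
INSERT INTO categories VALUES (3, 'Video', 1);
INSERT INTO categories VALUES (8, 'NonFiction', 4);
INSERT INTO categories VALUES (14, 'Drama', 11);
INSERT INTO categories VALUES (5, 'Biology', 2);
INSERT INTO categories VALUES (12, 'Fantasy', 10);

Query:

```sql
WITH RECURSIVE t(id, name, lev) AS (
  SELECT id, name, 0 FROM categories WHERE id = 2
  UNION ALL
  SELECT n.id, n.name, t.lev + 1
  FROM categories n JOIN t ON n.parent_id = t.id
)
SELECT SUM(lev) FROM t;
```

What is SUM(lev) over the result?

Base: id=2 (Sports) at lev 0.
Iteration 1: rows with parent_id in {2} -> Biology (id 5, lev 1), Comedy (id 6, lev 1).
Iteration 2: rows with parent_id in {5,6} -> Rock (id 7, lev 2), Toys (id 9, lev 2).
Iteration 3: rows with parent_id in {7,9} -> Mystery (id 10, lev 3), Horror (id 11, lev 3), SciFi (id 13, lev 3).
Iteration 4: rows with parent_id in {10,11,13} -> Fantasy (id 12, lev 4), Drama (id 14, lev 4).
Iteration 5: rows with parent_id in {12,14} -> Music (id 15, lev 5).
Iteration 6: rows with parent_id in {15} -> Movies (id 16, lev 6).
Iteration 7: no rows with parent_id in {16}; recursion stops.
SUM(lev) = 0 + 1 + 1 + 2 + 2 + 3 + 3 + 3 + 4 + 4 + 5 + 6 = 34.

34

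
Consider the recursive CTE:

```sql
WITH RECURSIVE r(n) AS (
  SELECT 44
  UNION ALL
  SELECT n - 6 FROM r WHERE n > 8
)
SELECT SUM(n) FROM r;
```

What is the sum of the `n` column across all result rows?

Base: n=44.
Iteration 1: 44 > 8 holds -> n = 44 - 6 = 38.
Iteration 2: 38 > 8 holds -> n = 38 - 6 = 32.
Iteration 3: 32 > 8 holds -> n = 32 - 6 = 26.
Iteration 4: 26 > 8 holds -> n = 26 - 6 = 20.
Iteration 5: 20 > 8 holds -> n = 20 - 6 = 14.
Iteration 6: 14 > 8 holds -> n = 14 - 6 = 8.
Iteration 7: 8 > 8 fails; recursion stops.
SUM(n) = 44 + 38 + 32 + 26 + 20 + 14 + 8 = 182.

182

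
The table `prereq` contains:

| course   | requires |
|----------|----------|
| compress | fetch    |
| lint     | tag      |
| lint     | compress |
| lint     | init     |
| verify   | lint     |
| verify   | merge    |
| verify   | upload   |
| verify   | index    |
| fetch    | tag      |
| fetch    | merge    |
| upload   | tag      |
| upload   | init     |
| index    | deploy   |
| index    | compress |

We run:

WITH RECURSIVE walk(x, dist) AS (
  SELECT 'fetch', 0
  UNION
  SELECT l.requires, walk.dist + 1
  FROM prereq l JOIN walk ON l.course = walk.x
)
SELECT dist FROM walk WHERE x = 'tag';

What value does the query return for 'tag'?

1

Base: (fetch, dist=0).
Iteration 1: edges from {fetch} -> (merge, dist=1), (tag, dist=1).
Iteration 2: no outgoing edges from {merge,tag}; recursion stops.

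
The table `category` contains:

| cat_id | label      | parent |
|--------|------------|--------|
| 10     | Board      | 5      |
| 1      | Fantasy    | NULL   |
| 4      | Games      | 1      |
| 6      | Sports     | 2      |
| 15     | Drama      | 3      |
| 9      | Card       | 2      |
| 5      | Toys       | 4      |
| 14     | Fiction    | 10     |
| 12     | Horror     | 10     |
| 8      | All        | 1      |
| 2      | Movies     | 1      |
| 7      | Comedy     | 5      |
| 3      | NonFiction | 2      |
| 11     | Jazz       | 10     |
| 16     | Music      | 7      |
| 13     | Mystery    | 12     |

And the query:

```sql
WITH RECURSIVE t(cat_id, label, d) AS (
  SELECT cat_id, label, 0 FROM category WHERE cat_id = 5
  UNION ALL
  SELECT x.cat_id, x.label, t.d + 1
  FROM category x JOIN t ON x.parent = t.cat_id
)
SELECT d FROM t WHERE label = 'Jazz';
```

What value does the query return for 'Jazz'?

Base: cat_id=5 (Toys) at d 0.
Iteration 1: rows with parent in {5} -> Comedy (id 7, d 1), Board (id 10, d 1).
Iteration 2: rows with parent in {7,10} -> Jazz (id 11, d 2), Horror (id 12, d 2), Fiction (id 14, d 2), Music (id 16, d 2).
Iteration 3: rows with parent in {11,12,14,16} -> Mystery (id 13, d 3).
Iteration 4: no rows with parent in {13}; recursion stops.

2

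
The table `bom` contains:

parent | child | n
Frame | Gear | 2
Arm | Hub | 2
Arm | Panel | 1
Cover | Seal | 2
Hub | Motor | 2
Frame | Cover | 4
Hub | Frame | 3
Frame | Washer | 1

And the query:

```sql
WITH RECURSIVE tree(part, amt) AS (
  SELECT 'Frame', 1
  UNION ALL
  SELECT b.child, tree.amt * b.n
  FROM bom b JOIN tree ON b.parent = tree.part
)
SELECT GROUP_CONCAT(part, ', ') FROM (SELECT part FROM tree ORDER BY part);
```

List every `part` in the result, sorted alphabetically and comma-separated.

Cover, Frame, Gear, Seal, Washer

Base: (Frame, amt=1).
Iteration 1: components of {Frame} -> Cover = 1*4 = 4, Gear = 1*2 = 2, Washer = 1*1 = 1.
Iteration 2: components of {Cover,Gear,Washer} -> Seal = 4*2 = 8.
Iteration 3: no further components; recursion stops.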